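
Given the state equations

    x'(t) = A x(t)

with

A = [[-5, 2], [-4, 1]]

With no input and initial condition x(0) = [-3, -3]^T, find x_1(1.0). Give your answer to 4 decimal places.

det(sI - A) = s^2 - (tr A)s + det A, with tr A = (-5) + 1 = -4 and det A = (-5)·1 - 2·(-4) = -5 - (-8) = 3.
So p(s) = det(sI - A) = s^2 + 4s + 3.
Factor s^2 + 4s + 3: two numbers with sum -4 and product 3 are -1 and -3, so s^2 + 4s + 3 = (s + 1)(s + 3).
Hence p(s) = (s + 1) (s + 3), with roots -3, -1.
The eigenvalues -3, -1 are distinct and real, so A is diagonalisable and x(t) = e^{At} x(0) = V diag(e^{λ_i t}) V^{-1} x(0), where the columns of V are the eigenvectors.
λ = -3: A - (-3)I = [[-2, 2], [-4, 4]]. Row 1 gives (-2)·v1 + 2·v2 = 0, so take v_1 = [-1, -1]^T.
λ = -1: A - (-1)I = [[-4, 2], [-4, 2]]. Row 1 gives (-4)·v1 + 2·v2 = 0, so take v_2 = [-1, -2]^T.
V = [v_1 v_2] = [[-1, -1], [-1, -2]] has det V = 1, so V^{-1} = adj(V)/det V = [[-2, 1], [1, -1]].
Modal coordinates z(0) = V^{-1} x(0): (-2)·(-3) + 1·(-3) = 3; 1·(-3) + (-1)·(-3) = 0; so z(0) = [3, 0]^T.
x_1(t) = Σ_i (v_i)_1 · z_i(0) · e^{λ_i t} (row 1 of V times the modal terms).
x_1(1.0) = (-1)·3·e^{-3·1.0} + (-1)·0·e^{-1·1.0} = (-3)·0.049787 + 0·0.367879 = -0.1494.

-0.1494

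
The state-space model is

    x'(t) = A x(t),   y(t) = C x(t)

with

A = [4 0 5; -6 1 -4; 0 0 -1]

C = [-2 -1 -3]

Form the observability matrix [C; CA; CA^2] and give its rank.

1

CA = [[-2, -1, -3]]
CA^2 = [[-2, -1, -3]]
Observability matrix O = [C; CA; CA^2] = [[-2, -1, -3], [-2, -1, -3], [-2, -1, -3]]
Every row of O is a scalar multiple of row 1 = [-2, -1, -3] (multipliers 1, 1, 1), so the rows span a one-dimensional space.
O ≠ 0, hence rank(O) = 1.
rank(O) = 1 < n = 3, so the pair (A, C) is not completely observable.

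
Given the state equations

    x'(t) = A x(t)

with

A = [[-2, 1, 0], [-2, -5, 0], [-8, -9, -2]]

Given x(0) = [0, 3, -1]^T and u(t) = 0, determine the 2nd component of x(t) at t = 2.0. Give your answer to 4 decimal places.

-0.0054

det(sI - A) = s^3 - (tr A)s^2 + (M11 + M22 + M33)s - det A, where Mii is the 2×2 principal minor of A obtained by deleting row i and column i.
tr A = (-2) + (-5) + (-2) = -9; M11 = (-5)·(-2) - 0·(-9) = 10 - 0 = 10; M22 = (-2)·(-2) - 0·(-8) = 4 - 0 = 4; M33 = (-2)·(-5) - 1·(-2) = 10 - (-2) = 12; sum of minors = 26.
det A = (-2)·((-5)·(-2) - 0·(-9)) - 1·((-2)·(-2) - 0·(-8)) + 0·((-2)·(-9) - (-5)·(-8)) = (-2)·10 - 1·4 + 0·(-22) = -24.
So p(s) = det(sI - A) = s^3 + 9s^2 + 26s + 24.
Rational-root test: any integer root divides 24. Testing small divisors, s = -2 works: p(-2) = -8 + 36 + (-52) + 24 = 0, so (s + 2) is a factor.
Dividing, p(s) = (s + 2)(s^2 + 7s + 12).
Factor s^2 + 7s + 12: two numbers with sum -7 and product 12 are -3 and -4, so s^2 + 7s + 12 = (s + 3)(s + 4).
Hence p(s) = (s + 2) (s + 3) (s + 4), with roots -4, -3, -2.
The eigenvalues -4, -3, -2 are distinct and real, so A is diagonalisable and x(t) = e^{At} x(0) = V diag(e^{λ_i t}) V^{-1} x(0), where the columns of V are the eigenvectors.
λ = -4: A - (-4)I = [[2, 1, 0], [-2, -1, 0], [-8, -9, 2]]. v must be orthogonal to every row; (row 1) × (row 3) = [2, -4, -10], so take v_1 = [-1, 2, 5]^T.
λ = -3: A - (-3)I = [[1, 1, 0], [-2, -2, 0], [-8, -9, 1]]. v must be orthogonal to every row; (row 1) × (row 3) = [1, -1, -1], so take v_2 = [-1, 1, 1]^T.
λ = -2: A - (-2)I = [[0, 1, 0], [-2, -3, 0], [-8, -9, 0]]. v must be orthogonal to every row; (row 1) × (row 2) = [0, 0, 2], so take v_3 = [0, 0, 1]^T.
V = [v_1 v_2 v_3] = [[-1, -1, 0], [2, 1, 0], [5, 1, 1]] has det V = 1, so V^{-1} = adj(V)/det V = [[1, 1, 0], [-2, -1, 0], [-3, -4, 1]].
Modal coordinates z(0) = V^{-1} x(0): 1·0 + 1·3 + 0·(-1) = 3; (-2)·0 + (-1)·3 + 0·(-1) = -3; (-3)·0 + (-4)·3 + 1·(-1) = -13; so z(0) = [3, -3, -13]^T.
x_2(t) = Σ_i (v_i)_2 · z_i(0) · e^{λ_i t} (row 2 of V times the modal terms).
x_2(2.0) = 2·3·e^{-4·2.0} + 1·(-3)·e^{-3·2.0} + 0·(-13)·e^{-2·2.0} = 6·0.000335 + (-3)·0.002479 + 0·0.018316 = -0.0054.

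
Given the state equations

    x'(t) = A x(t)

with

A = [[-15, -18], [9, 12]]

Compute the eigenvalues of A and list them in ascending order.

-6, 3

det(sI - A) = s^2 - (tr A)s + det A, with tr A = (-15) + 12 = -3 and det A = (-15)·12 - (-18)·9 = -180 - (-162) = -18.
So p(s) = det(sI - A) = s^2 + 3s - 18.
Factor s^2 + 3s - 18: two numbers with sum -3 and product -18 are 3 and -6, so s^2 + 3s - 18 = (s - 3)(s + 6).
Hence p(s) = (s - 3) (s + 6), with roots -6, 3.
At least one eigenvalue has non-negative real part, so the system is not asymptotically stable.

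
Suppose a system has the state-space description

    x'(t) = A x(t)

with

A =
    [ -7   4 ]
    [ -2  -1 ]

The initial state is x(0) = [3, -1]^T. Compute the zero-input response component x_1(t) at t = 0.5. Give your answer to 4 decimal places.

-0.4590

det(sI - A) = s^2 - (tr A)s + det A, with tr A = (-7) + (-1) = -8 and det A = (-7)·(-1) - 4·(-2) = 7 - (-8) = 15.
So p(s) = det(sI - A) = s^2 + 8s + 15.
Factor s^2 + 8s + 15: two numbers with sum -8 and product 15 are -3 and -5, so s^2 + 8s + 15 = (s + 3)(s + 5).
Hence p(s) = (s + 3) (s + 5), with roots -5, -3.
The eigenvalues -5, -3 are distinct and real, so A is diagonalisable and x(t) = e^{At} x(0) = V diag(e^{λ_i t}) V^{-1} x(0), where the columns of V are the eigenvectors.
λ = -5: A - (-5)I = [[-2, 4], [-2, 4]]. Row 1 gives (-2)·v1 + 4·v2 = 0, so take v_1 = [2, 1]^T.
λ = -3: A - (-3)I = [[-4, 4], [-2, 2]]. Row 1 gives (-4)·v1 + 4·v2 = 0, so take v_2 = [1, 1]^T.
V = [v_1 v_2] = [[2, 1], [1, 1]] has det V = 1, so V^{-1} = adj(V)/det V = [[1, -1], [-1, 2]].
Modal coordinates z(0) = V^{-1} x(0): 1·3 + (-1)·(-1) = 4; (-1)·3 + 2·(-1) = -5; so z(0) = [4, -5]^T.
x_1(t) = Σ_i (v_i)_1 · z_i(0) · e^{λ_i t} (row 1 of V times the modal terms).
x_1(0.5) = 2·4·e^{-5·0.5} + 1·(-5)·e^{-3·0.5} = 8·0.082085 + (-5)·0.223130 = -0.4590.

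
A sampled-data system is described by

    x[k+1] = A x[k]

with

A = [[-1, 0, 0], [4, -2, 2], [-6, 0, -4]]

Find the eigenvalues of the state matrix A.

det(zI - A) = z^3 - (tr A)z^2 + (M11 + M22 + M33)z - det A, where Mii is the 2×2 principal minor of A obtained by deleting row i and column i.
tr A = (-1) + (-2) + (-4) = -7; M11 = (-2)·(-4) - 2·0 = 8 - 0 = 8; M22 = (-1)·(-4) - 0·(-6) = 4 - 0 = 4; M33 = (-1)·(-2) - 0·4 = 2 - 0 = 2; sum of minors = 14.
det A = (-1)·((-2)·(-4) - 2·0) - 0·(4·(-4) - 2·(-6)) + 0·(4·0 - (-2)·(-6)) = (-1)·8 - 0·(-4) + 0·(-12) = -8.
So p(z) = det(zI - A) = z^3 + 7z^2 + 14z + 8.
Rational-root test: any integer root divides 8. Testing small divisors, z = -1 works: p(-1) = -1 + 7 + (-14) + 8 = 0, so (z + 1) is a factor.
Dividing, p(z) = (z + 1)(z^2 + 6z + 8).
Factor z^2 + 6z + 8: two numbers with sum -6 and product 8 are -2 and -4, so z^2 + 6z + 8 = (z + 2)(z + 4).
Hence p(z) = (z + 1) (z + 2) (z + 4), with roots -4, -2, -1.

-4, -2, -1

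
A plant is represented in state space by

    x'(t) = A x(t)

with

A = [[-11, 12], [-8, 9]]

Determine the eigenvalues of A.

-3, 1

det(sI - A) = s^2 - (tr A)s + det A, with tr A = (-11) + 9 = -2 and det A = (-11)·9 - 12·(-8) = -99 - (-96) = -3.
So p(s) = det(sI - A) = s^2 + 2s - 3.
Factor s^2 + 2s - 3: two numbers with sum -2 and product -3 are 1 and -3, so s^2 + 2s - 3 = (s - 1)(s + 3).
Hence p(s) = (s - 1) (s + 3), with roots -3, 1.
At least one eigenvalue has non-negative real part, so the system is not asymptotically stable.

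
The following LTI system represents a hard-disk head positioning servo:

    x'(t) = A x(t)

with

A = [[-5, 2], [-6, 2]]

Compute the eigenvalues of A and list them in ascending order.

-2, -1

det(sI - A) = s^2 - (tr A)s + det A, with tr A = (-5) + 2 = -3 and det A = (-5)·2 - 2·(-6) = -10 - (-12) = 2.
So p(s) = det(sI - A) = s^2 + 3s + 2.
Factor s^2 + 3s + 2: two numbers with sum -3 and product 2 are -1 and -2, so s^2 + 3s + 2 = (s + 1)(s + 2).
Hence p(s) = (s + 1) (s + 2), with roots -2, -1.
All eigenvalues have negative real part, so the system is asymptotically stable.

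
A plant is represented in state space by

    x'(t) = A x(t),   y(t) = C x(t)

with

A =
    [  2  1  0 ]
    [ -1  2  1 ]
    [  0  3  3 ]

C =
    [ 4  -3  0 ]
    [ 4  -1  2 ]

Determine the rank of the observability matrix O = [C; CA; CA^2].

CA = [[11, -2, -3], [9, 8, 5]]
CA^2 = [[24, -2, -11], [10, 40, 23]]
Observability matrix O = [C; CA; CA^2] = [[4, -3, 0], [4, -1, 2], [11, -2, -3], [9, 8, 5], [24, -2, -11], [10, 40, 23]]
Take the 3×3 submatrix of O formed by rows 1, 2, 3: [[4, -3, 0], [4, -1, 2], [11, -2, -3]]. Its determinant is 4·((-1)·(-3) - 2·(-2)) - (-3)·(4·(-3) - 2·11) + 0·(4·(-2) - (-1)·11) = 4·7 - (-3)·(-34) + 0·3 = -74 ≠ 0.
So rank(O) ≥ 3; since O has 3 columns, rank(O) = 3.
rank(O) = 3 = n, so the pair (A, C) is completely observable.

3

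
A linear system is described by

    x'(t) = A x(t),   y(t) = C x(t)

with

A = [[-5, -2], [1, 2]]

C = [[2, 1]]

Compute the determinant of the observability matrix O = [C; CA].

CA = [[-9, -2]]
Observability matrix O = [C; CA] = [[2, 1], [-9, -2]]
det(O) = 2·(-2) - 1·(-9) = -4 - (-9) = 5
Since det(O) ≠ 0, rank(O) = 2 and the system is completely observable.

5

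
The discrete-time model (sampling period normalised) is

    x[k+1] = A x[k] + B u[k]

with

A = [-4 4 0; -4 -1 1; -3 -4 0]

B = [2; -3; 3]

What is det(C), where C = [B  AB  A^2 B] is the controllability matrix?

AB = [[-20], [-2], [6]]
A^2B = [[72], [88], [68]]
Controllability matrix C = [B  AB  A^2B] = [[2, -20, 72], [-3, -2, 88], [3, 6, 68]]
Expanding along the first row, det(C) = 2·((-2)·68 - 88·6) - (-20)·((-3)·68 - 88·3) + 72·((-3)·6 - (-2)·3) = 2·(-664) - (-20)·(-468) + 72·(-12) = -11552
Since det(C) ≠ 0, rank(C) = 3 and the system is completely controllable.

-11552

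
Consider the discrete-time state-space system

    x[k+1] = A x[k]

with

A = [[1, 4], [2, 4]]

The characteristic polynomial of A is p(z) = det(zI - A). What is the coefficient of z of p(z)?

-5

For a 2×2 matrix, det(zI - A) = z^2 - (tr A)z + det A.
tr A = 5, det A = -4.
So p(z) = z^2 - 5z - 4.
The coefficient of z is -5.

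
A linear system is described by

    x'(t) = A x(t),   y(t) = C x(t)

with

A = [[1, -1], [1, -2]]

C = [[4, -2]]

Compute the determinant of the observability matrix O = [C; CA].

CA = [[2, 0]]
Observability matrix O = [C; CA] = [[4, -2], [2, 0]]
det(O) = 4·0 - (-2)·2 = 0 - (-4) = 4
Since det(O) ≠ 0, rank(O) = 2 and the system is completely observable.

4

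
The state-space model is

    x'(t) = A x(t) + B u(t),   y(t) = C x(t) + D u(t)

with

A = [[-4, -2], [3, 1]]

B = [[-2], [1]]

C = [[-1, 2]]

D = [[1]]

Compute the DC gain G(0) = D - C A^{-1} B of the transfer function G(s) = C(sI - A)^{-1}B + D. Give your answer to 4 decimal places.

G(0) = C(-A)^{-1}B + D = -C A^{-1} B + D.
det A = 2, so A^{-1} = (1/2)·adj(A) = [[1/2, 1], [-3/2, -2]]
A^{-1} B = [0, 1]^T
C A^{-1} B = 2
G(0) = D - C A^{-1} B = 1 - (2) = -1

-1.0000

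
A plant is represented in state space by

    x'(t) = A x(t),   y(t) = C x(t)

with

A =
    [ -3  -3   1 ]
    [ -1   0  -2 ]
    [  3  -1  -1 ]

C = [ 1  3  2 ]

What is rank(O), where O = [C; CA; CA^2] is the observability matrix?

CA = [[0, -5, -7]]
CA^2 = [[-16, 7, 17]]
Observability matrix O = [C; CA; CA^2] = [[1, 3, 2], [0, -5, -7], [-16, 7, 17]]
det(O) = 1·((-5)·17 - (-7)·7) - 3·(0·17 - (-7)·(-16)) + 2·(0·7 - (-5)·(-16)) = 1·(-36) - 3·(-112) + 2·(-80) = 140 ≠ 0, so rank(O) = 3.
rank(O) = 3 = n, so the pair (A, C) is completely observable.

3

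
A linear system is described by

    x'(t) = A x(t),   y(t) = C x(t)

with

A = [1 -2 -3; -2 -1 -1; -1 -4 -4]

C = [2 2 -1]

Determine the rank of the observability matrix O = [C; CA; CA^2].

CA = [[-1, -2, -4]]
CA^2 = [[7, 20, 21]]
Observability matrix O = [C; CA; CA^2] = [[2, 2, -1], [-1, -2, -4], [7, 20, 21]]
det(O) = 2·((-2)·21 - (-4)·20) - 2·((-1)·21 - (-4)·7) + (-1)·((-1)·20 - (-2)·7) = 2·38 - 2·7 + (-1)·(-6) = 68 ≠ 0, so rank(O) = 3.
rank(O) = 3 = n, so the pair (A, C) is completely observable.

3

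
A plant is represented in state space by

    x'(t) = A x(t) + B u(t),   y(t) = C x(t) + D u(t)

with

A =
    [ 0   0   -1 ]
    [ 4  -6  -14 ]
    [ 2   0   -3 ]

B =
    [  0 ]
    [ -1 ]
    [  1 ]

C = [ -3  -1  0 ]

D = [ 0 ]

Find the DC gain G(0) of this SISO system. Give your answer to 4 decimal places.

2.0000

G(0) = C(-A)^{-1}B + D = -C A^{-1} B + D.
det A = -12, so A^{-1} = (1/-12)·adj(A) = [[-3/2, 0, 1/2], [4/3, -1/6, 1/3], [-1, 0, 0]]
A^{-1} B = [1/2, 1/2, 0]^T
C A^{-1} B = -2
G(0) = D - C A^{-1} B = 0 - (-2) = 2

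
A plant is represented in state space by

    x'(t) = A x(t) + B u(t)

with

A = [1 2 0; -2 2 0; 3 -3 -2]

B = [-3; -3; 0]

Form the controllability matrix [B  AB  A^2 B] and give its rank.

AB = [[-9], [0], [0]]
A^2B = [[-9], [18], [-27]]
Controllability matrix C = [B  AB  A^2B] = [[-3, -9, -9], [-3, 0, 18], [0, 0, -27]]
det(C) = (-3)·(0·(-27) - 18·0) - (-9)·((-3)·(-27) - 18·0) + (-9)·((-3)·0 - 0·0) = (-3)·0 - (-9)·81 + (-9)·0 = 729 ≠ 0, so rank(C) = 3.
rank(C) = 3 = n, so the pair (A, B) is completely controllable.

3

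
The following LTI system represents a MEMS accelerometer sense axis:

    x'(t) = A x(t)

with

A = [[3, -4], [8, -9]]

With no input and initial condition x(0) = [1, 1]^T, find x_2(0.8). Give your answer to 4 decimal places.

det(sI - A) = s^2 - (tr A)s + det A, with tr A = 3 + (-9) = -6 and det A = 3·(-9) - (-4)·8 = -27 - (-32) = 5.
So p(s) = det(sI - A) = s^2 + 6s + 5.
Factor s^2 + 6s + 5: two numbers with sum -6 and product 5 are -1 and -5, so s^2 + 6s + 5 = (s + 1)(s + 5).
Hence p(s) = (s + 1) (s + 5), with roots -5, -1.
The eigenvalues -5, -1 are distinct and real, so A is diagonalisable and x(t) = e^{At} x(0) = V diag(e^{λ_i t}) V^{-1} x(0), where the columns of V are the eigenvectors.
λ = -5: A - (-5)I = [[8, -4], [8, -4]]. Row 1 gives 8·v1 + (-4)·v2 = 0, so take v_1 = [1, 2]^T.
λ = -1: A - (-1)I = [[4, -4], [8, -8]]. Row 1 gives 4·v1 + (-4)·v2 = 0, so take v_2 = [1, 1]^T.
V = [v_1 v_2] = [[1, 1], [2, 1]] has det V = -1, so V^{-1} = adj(V)/det V = [[-1, 1], [2, -1]].
Modal coordinates z(0) = V^{-1} x(0): (-1)·1 + 1·1 = 0; 2·1 + (-1)·1 = 1; so z(0) = [0, 1]^T.
x_2(t) = Σ_i (v_i)_2 · z_i(0) · e^{λ_i t} (row 2 of V times the modal terms).
x_2(0.8) = 2·0·e^{-5·0.8} + 1·1·e^{-1·0.8} = 0·0.018316 + 1·0.449329 = 0.4493.

0.4493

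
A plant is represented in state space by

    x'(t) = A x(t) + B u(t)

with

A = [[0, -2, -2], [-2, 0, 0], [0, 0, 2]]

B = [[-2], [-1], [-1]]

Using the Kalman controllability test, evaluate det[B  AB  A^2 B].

56

AB = [[4], [4], [-2]]
A^2B = [[-4], [-8], [-4]]
Controllability matrix C = [B  AB  A^2B] = [[-2, 4, -4], [-1, 4, -8], [-1, -2, -4]]
Expanding along the first row, det(C) = (-2)·(4·(-4) - (-8)·(-2)) - 4·((-1)·(-4) - (-8)·(-1)) + (-4)·((-1)·(-2) - 4·(-1)) = (-2)·(-32) - 4·(-4) + (-4)·6 = 56
Since det(C) ≠ 0, rank(C) = 3 and the system is completely controllable.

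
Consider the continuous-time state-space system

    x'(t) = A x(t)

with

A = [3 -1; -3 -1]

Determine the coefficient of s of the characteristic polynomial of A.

-2

For a 2×2 matrix, det(sI - A) = s^2 - (tr A)s + det A.
tr A = 2, det A = -6.
So p(s) = s^2 - 2s - 6.
The coefficient of s is -2.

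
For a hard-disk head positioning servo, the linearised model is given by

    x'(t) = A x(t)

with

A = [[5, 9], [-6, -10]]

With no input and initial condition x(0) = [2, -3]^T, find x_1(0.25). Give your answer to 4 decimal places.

-0.4970

det(sI - A) = s^2 - (tr A)s + det A, with tr A = 5 + (-10) = -5 and det A = 5·(-10) - 9·(-6) = -50 - (-54) = 4.
So p(s) = det(sI - A) = s^2 + 5s + 4.
Factor s^2 + 5s + 4: two numbers with sum -5 and product 4 are -1 and -4, so s^2 + 5s + 4 = (s + 1)(s + 4).
Hence p(s) = (s + 1) (s + 4), with roots -4, -1.
The eigenvalues -4, -1 are distinct and real, so A is diagonalisable and x(t) = e^{At} x(0) = V diag(e^{λ_i t}) V^{-1} x(0), where the columns of V are the eigenvectors.
λ = -4: A - (-4)I = [[9, 9], [-6, -6]]. Row 1 gives 9·v1 + 9·v2 = 0, so take v_1 = [-1, 1]^T.
λ = -1: A - (-1)I = [[6, 9], [-6, -9]]. Row 1 gives 6·v1 + 9·v2 = 0, so take v_2 = [3, -2]^T.
V = [v_1 v_2] = [[-1, 3], [1, -2]] has det V = -1, so V^{-1} = adj(V)/det V = [[2, 3], [1, 1]].
Modal coordinates z(0) = V^{-1} x(0): 2·2 + 3·(-3) = -5; 1·2 + 1·(-3) = -1; so z(0) = [-5, -1]^T.
x_1(t) = Σ_i (v_i)_1 · z_i(0) · e^{λ_i t} (row 1 of V times the modal terms).
x_1(0.25) = (-1)·(-5)·e^{-4·0.25} + 3·(-1)·e^{-1·0.25} = 5·0.367879 + (-3)·0.778801 = -0.4970.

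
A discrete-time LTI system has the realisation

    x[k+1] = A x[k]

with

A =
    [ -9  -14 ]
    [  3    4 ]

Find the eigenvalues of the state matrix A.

-3, -2

det(zI - A) = z^2 - (tr A)z + det A, with tr A = (-9) + 4 = -5 and det A = (-9)·4 - (-14)·3 = -36 - (-42) = 6.
So p(z) = det(zI - A) = z^2 + 5z + 6.
Factor z^2 + 5z + 6: two numbers with sum -5 and product 6 are -2 and -3, so z^2 + 5z + 6 = (z + 2)(z + 3).
Hence p(z) = (z + 2) (z + 3), with roots -3, -2.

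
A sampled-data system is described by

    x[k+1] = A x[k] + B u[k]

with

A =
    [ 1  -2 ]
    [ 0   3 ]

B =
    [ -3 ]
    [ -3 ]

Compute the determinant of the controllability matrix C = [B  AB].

36

AB = [[3], [-9]]
Controllability matrix C = [B  AB] = [[-3, 3], [-3, -9]]
det(C) = (-3)·(-9) - 3·(-3) = 27 - (-9) = 36
Since det(C) ≠ 0, rank(C) = 2 and the system is completely controllable.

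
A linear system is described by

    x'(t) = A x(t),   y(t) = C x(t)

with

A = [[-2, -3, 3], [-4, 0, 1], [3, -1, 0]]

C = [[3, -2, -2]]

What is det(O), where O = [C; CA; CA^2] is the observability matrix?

CA = [[-4, -7, 7]]
CA^2 = [[57, 5, -19]]
Observability matrix O = [C; CA; CA^2] = [[3, -2, -2], [-4, -7, 7], [57, 5, -19]]
Expanding along the first row, det(O) = 3·((-7)·(-19) - 7·5) - (-2)·((-4)·(-19) - 7·57) + (-2)·((-4)·5 - (-7)·57) = 3·98 - (-2)·(-323) + (-2)·379 = -1110
Since det(O) ≠ 0, rank(O) = 3 and the system is completely observable.

-1110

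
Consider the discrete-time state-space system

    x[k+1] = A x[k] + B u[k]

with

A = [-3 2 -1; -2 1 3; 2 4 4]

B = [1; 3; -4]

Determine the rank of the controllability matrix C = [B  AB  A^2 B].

AB = [[7], [-11], [-2]]
A^2B = [[-41], [-31], [-38]]
Controllability matrix C = [B  AB  A^2B] = [[1, 7, -41], [3, -11, -31], [-4, -2, -38]]
det(C) = 1·((-11)·(-38) - (-31)·(-2)) - 7·(3·(-38) - (-31)·(-4)) + (-41)·(3·(-2) - (-11)·(-4)) = 1·356 - 7·(-238) + (-41)·(-50) = 4072 ≠ 0, so rank(C) = 3.
rank(C) = 3 = n, so the pair (A, B) is completely controllable.

3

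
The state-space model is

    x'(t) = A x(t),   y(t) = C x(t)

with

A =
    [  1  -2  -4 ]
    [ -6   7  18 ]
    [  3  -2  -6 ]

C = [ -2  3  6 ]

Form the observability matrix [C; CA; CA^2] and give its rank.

2

CA = [[-2, 13, 26]]
CA^2 = [[-2, 43, 86]]
Observability matrix O = [C; CA; CA^2] = [[-2, 3, 6], [-2, 13, 26], [-2, 43, 86]]
The columns c1, c2, c3 of O are linearly dependent: -2·c2 + c3 = 0 (check each entry), so rank(O) ≤ 2.
The 2×2 minor from rows 1, 2, columns 1, 2 is (-2)·13 - 3·(-2) = -26 - (-6) = -20 ≠ 0, so rank(O) = 2.
rank(O) = 2 < n = 3, so the pair (A, C) is not completely observable.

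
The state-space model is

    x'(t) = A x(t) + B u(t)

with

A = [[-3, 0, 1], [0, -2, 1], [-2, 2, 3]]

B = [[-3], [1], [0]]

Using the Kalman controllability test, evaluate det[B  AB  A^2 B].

AB = [[9], [-2], [8]]
A^2B = [[-19], [12], [2]]
Controllability matrix C = [B  AB  A^2B] = [[-3, 9, -19], [1, -2, 12], [0, 8, 2]]
Expanding along the first row, det(C) = (-3)·((-2)·2 - 12·8) - 9·(1·2 - 12·0) + (-19)·(1·8 - (-2)·0) = (-3)·(-100) - 9·2 + (-19)·8 = 130
Since det(C) ≠ 0, rank(C) = 3 and the system is completely controllable.

130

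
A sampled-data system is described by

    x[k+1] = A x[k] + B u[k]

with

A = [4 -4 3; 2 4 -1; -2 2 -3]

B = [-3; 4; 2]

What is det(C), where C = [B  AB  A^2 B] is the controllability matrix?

AB = [[-22], [8], [8]]
A^2B = [[-96], [-20], [36]]
Controllability matrix C = [B  AB  A^2B] = [[-3, -22, -96], [4, 8, -20], [2, 8, 36]]
Expanding along the first row, det(C) = (-3)·(8·36 - (-20)·8) - (-22)·(4·36 - (-20)·2) + (-96)·(4·8 - 8·2) = (-3)·448 - (-22)·184 + (-96)·16 = 1168
Since det(C) ≠ 0, rank(C) = 3 and the system is completely controllable.

1168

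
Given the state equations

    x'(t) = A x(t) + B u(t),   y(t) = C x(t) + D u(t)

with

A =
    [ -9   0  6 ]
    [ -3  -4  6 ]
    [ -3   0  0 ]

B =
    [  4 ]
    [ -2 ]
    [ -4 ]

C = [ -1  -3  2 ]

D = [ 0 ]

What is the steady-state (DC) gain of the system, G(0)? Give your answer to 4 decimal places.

6.5000

G(0) = C(-A)^{-1}B + D = -C A^{-1} B + D.
det A = -72, so A^{-1} = (1/-72)·adj(A) = [[0, 0, -1/3], [1/4, -1/4, -1/2], [1/6, 0, -1/2]]
A^{-1} B = [4/3, 7/2, 8/3]^T
C A^{-1} B = -13/2
G(0) = D - C A^{-1} B = 0 - (-13/2) = 13/2 ≈ 6.5000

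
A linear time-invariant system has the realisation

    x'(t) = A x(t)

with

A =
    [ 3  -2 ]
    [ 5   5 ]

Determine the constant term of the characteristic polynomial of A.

For a 2×2 matrix, det(sI - A) = s^2 - (tr A)s + det A.
tr A = 8, det A = 25.
So p(s) = s^2 - 8s + 25.
The constant term is 25.

25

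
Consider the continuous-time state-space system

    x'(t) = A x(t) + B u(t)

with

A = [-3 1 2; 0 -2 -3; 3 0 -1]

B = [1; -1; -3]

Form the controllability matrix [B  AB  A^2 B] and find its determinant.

435

AB = [[-10], [11], [6]]
A^2B = [[53], [-40], [-36]]
Controllability matrix C = [B  AB  A^2B] = [[1, -10, 53], [-1, 11, -40], [-3, 6, -36]]
Expanding along the first row, det(C) = 1·(11·(-36) - (-40)·6) - (-10)·((-1)·(-36) - (-40)·(-3)) + 53·((-1)·6 - 11·(-3)) = 1·(-156) - (-10)·(-84) + 53·27 = 435
Since det(C) ≠ 0, rank(C) = 3 and the system is completely controllable.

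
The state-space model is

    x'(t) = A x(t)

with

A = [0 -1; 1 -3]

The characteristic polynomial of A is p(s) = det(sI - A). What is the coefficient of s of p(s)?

For a 2×2 matrix, det(sI - A) = s^2 - (tr A)s + det A.
tr A = -3, det A = 1.
So p(s) = s^2 + 3s + 1.
The coefficient of s is 3.

3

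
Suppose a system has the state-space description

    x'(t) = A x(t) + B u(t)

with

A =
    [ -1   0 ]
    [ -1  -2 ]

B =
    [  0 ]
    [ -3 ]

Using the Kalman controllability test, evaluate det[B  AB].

0

AB = [[0], [6]]
Controllability matrix C = [B  AB] = [[0, 0], [-3, 6]]
det(C) = 0·6 - 0·(-3) = 0 - 0 = 0
Since det(C) = 0, rank(C) < 2 and the system is not completely controllable.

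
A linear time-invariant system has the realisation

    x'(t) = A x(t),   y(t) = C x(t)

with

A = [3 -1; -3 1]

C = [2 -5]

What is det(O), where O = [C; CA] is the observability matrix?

CA = [[21, -7]]
Observability matrix O = [C; CA] = [[2, -5], [21, -7]]
det(O) = 2·(-7) - (-5)·21 = -14 - (-105) = 91
Since det(O) ≠ 0, rank(O) = 2 and the system is completely observable.

91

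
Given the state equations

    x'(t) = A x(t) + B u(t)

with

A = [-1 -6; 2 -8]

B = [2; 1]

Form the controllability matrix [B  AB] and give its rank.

1

AB = [[-8], [-4]]
Controllability matrix C = [B  AB] = [[2, -8], [1, -4]]
Every column of C is a scalar multiple of column 1 = [2, 1] (multipliers 1, -4), so the columns span a one-dimensional space.
C ≠ 0, hence rank(C) = 1.
rank(C) = 1 < n = 2, so the pair (A, B) is not completely controllable.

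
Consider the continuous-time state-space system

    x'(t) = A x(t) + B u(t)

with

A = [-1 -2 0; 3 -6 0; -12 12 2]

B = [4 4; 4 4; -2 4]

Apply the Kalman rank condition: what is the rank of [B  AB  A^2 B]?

2

AB = [[-12, -12], [-12, -12], [-4, 8]]
A^2B = [[36, 36], [36, 36], [-8, 16]]
Controllability matrix C = [B  AB  A^2B] = [[4, 4, -12, -12, 36, 36], [4, 4, -12, -12, 36, 36], [-2, 4, -4, 8, -8, 16]]
The rows r1, r2, r3 of C are linearly dependent: -r1 + r2 = 0 (check each entry), so rank(C) ≤ 2.
The 2×2 minor from rows 1, 3, columns 1, 2 is 4·4 - 4·(-2) = 16 - (-8) = 24 ≠ 0, so rank(C) = 2.
rank(C) = 2 < n = 3, so the pair (A, B) is not completely controllable.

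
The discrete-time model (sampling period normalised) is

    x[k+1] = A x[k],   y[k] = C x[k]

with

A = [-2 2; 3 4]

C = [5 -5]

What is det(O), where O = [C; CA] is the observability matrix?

-175

CA = [[-25, -10]]
Observability matrix O = [C; CA] = [[5, -5], [-25, -10]]
det(O) = 5·(-10) - (-5)·(-25) = -50 - 125 = -175
Since det(O) ≠ 0, rank(O) = 2 and the system is completely observable.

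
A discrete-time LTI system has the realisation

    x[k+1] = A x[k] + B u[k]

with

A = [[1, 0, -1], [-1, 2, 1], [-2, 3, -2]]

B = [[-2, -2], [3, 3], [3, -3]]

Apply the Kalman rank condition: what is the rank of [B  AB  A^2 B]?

AB = [[-5, 1], [11, 5], [7, 19]]
A^2B = [[-12, -18], [34, 28], [29, -25]]
Controllability matrix C = [B  AB  A^2B] = [[-2, -2, -5, 1, -12, -18], [3, 3, 11, 5, 34, 28], [3, -3, 7, 19, 29, -25]]
Take the 3×3 submatrix of C formed by columns 1, 2, 3: [[-2, -2, -5], [3, 3, 11], [3, -3, 7]]. Its determinant is (-2)·(3·7 - 11·(-3)) - (-2)·(3·7 - 11·3) + (-5)·(3·(-3) - 3·3) = (-2)·54 - (-2)·(-12) + (-5)·(-18) = -42 ≠ 0.
So rank(C) ≥ 3; since C has 3 rows, rank(C) = 3.
rank(C) = 3 = n, so the pair (A, B) is completely controllable.

3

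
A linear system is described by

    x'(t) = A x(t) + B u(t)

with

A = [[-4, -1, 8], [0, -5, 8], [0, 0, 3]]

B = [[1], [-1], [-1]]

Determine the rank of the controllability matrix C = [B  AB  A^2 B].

2

AB = [[-11], [-3], [-3]]
A^2B = [[23], [-9], [-9]]
Controllability matrix C = [B  AB  A^2B] = [[1, -11, 23], [-1, -3, -9], [-1, -3, -9]]
The rows r1, r2, r3 of C are linearly dependent: -r2 + r3 = 0 (check each entry), so rank(C) ≤ 2.
The 2×2 minor from rows 1, 2, columns 1, 2 is 1·(-3) - (-11)·(-1) = -3 - 11 = -14 ≠ 0, so rank(C) = 2.
rank(C) = 2 < n = 3, so the pair (A, B) is not completely controllable.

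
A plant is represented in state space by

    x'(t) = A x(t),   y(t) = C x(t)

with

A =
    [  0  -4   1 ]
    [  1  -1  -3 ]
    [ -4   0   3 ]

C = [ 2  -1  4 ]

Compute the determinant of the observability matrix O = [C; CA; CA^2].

-10180

CA = [[-17, -7, 17]]
CA^2 = [[-75, 75, 55]]
Observability matrix O = [C; CA; CA^2] = [[2, -1, 4], [-17, -7, 17], [-75, 75, 55]]
Expanding along the first row, det(O) = 2·((-7)·55 - 17·75) - (-1)·((-17)·55 - 17·(-75)) + 4·((-17)·75 - (-7)·(-75)) = 2·(-1660) - (-1)·340 + 4·(-1800) = -10180
Since det(O) ≠ 0, rank(O) = 3 and the system is completely observable.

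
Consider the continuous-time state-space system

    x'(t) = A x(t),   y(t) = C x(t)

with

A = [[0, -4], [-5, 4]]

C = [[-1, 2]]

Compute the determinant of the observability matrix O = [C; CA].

8

CA = [[-10, 12]]
Observability matrix O = [C; CA] = [[-1, 2], [-10, 12]]
det(O) = (-1)·12 - 2·(-10) = -12 - (-20) = 8
Since det(O) ≠ 0, rank(O) = 2 and the system is completely observable.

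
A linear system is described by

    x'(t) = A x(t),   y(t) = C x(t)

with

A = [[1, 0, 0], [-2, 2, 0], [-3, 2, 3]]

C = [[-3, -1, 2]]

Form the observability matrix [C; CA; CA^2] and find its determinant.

CA = [[-7, 2, 6]]
CA^2 = [[-29, 16, 18]]
Observability matrix O = [C; CA; CA^2] = [[-3, -1, 2], [-7, 2, 6], [-29, 16, 18]]
Expanding along the first row, det(O) = (-3)·(2·18 - 6·16) - (-1)·((-7)·18 - 6·(-29)) + 2·((-7)·16 - 2·(-29)) = (-3)·(-60) - (-1)·48 + 2·(-54) = 120
Since det(O) ≠ 0, rank(O) = 3 and the system is completely observable.

120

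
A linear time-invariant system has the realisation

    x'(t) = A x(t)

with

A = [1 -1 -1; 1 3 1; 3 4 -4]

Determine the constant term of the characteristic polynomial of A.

18

Expand det(sI - A) for the 3×3 matrix.
p(s) = s^3 - 13s + 18.
(Check: constant term = det(-A) = (-1)^3 det A = 18; coefficient of s^2 = -tr A = 0.)
The constant term is 18.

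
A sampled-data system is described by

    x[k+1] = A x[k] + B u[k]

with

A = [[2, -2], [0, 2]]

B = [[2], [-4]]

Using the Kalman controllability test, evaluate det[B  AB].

32

AB = [[12], [-8]]
Controllability matrix C = [B  AB] = [[2, 12], [-4, -8]]
det(C) = 2·(-8) - 12·(-4) = -16 - (-48) = 32
Since det(C) ≠ 0, rank(C) = 2 and the system is completely controllable.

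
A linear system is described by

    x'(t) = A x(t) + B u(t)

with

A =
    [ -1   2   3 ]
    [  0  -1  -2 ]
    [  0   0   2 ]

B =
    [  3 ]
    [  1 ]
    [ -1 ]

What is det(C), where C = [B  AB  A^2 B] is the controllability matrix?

AB = [[-4], [1], [-2]]
A^2B = [[0], [3], [-4]]
Controllability matrix C = [B  AB  A^2B] = [[3, -4, 0], [1, 1, 3], [-1, -2, -4]]
Expanding along the first row, det(C) = 3·(1·(-4) - 3·(-2)) - (-4)·(1·(-4) - 3·(-1)) + 0·(1·(-2) - 1·(-1)) = 3·2 - (-4)·(-1) + 0·(-1) = 2
Since det(C) ≠ 0, rank(C) = 3 and the system is completely controllable.

2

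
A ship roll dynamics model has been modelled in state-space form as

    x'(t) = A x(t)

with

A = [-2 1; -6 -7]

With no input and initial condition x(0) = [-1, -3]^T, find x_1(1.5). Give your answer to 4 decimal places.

det(sI - A) = s^2 - (tr A)s + det A, with tr A = (-2) + (-7) = -9 and det A = (-2)·(-7) - 1·(-6) = 14 - (-6) = 20.
So p(s) = det(sI - A) = s^2 + 9s + 20.
Factor s^2 + 9s + 20: two numbers with sum -9 and product 20 are -4 and -5, so s^2 + 9s + 20 = (s + 4)(s + 5).
Hence p(s) = (s + 4) (s + 5), with roots -5, -4.
The eigenvalues -5, -4 are distinct and real, so A is diagonalisable and x(t) = e^{At} x(0) = V diag(e^{λ_i t}) V^{-1} x(0), where the columns of V are the eigenvectors.
λ = -5: A - (-5)I = [[3, 1], [-6, -2]]. Row 1 gives 3·v1 + 1·v2 = 0, so take v_1 = [-1, 3]^T.
λ = -4: A - (-4)I = [[2, 1], [-6, -3]]. Row 1 gives 2·v1 + 1·v2 = 0, so take v_2 = [1, -2]^T.
V = [v_1 v_2] = [[-1, 1], [3, -2]] has det V = -1, so V^{-1} = adj(V)/det V = [[2, 1], [3, 1]].
Modal coordinates z(0) = V^{-1} x(0): 2·(-1) + 1·(-3) = -5; 3·(-1) + 1·(-3) = -6; so z(0) = [-5, -6]^T.
x_1(t) = Σ_i (v_i)_1 · z_i(0) · e^{λ_i t} (row 1 of V times the modal terms).
x_1(1.5) = (-1)·(-5)·e^{-5·1.5} + 1·(-6)·e^{-4·1.5} = 5·0.000553 + (-6)·0.002479 = -0.0121.

-0.0121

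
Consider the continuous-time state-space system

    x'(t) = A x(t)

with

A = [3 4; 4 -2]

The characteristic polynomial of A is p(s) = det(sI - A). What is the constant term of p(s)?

For a 2×2 matrix, det(sI - A) = s^2 - (tr A)s + det A.
tr A = 1, det A = -22.
So p(s) = s^2 - s - 22.
The constant term is -22.

-22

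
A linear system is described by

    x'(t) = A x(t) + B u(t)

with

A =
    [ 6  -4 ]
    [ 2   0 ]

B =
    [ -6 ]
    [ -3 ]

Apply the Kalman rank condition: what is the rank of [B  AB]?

1

AB = [[-24], [-12]]
Controllability matrix C = [B  AB] = [[-6, -24], [-3, -12]]
Every column of C is a scalar multiple of column 1 = [-6, -3] (multipliers 1, 4), so the columns span a one-dimensional space.
C ≠ 0, hence rank(C) = 1.
rank(C) = 1 < n = 2, so the pair (A, B) is not completely controllable.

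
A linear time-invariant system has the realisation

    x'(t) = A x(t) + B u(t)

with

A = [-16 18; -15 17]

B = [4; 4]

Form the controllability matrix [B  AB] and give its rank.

AB = [[8], [8]]
Controllability matrix C = [B  AB] = [[4, 8], [4, 8]]
Every column of C is a scalar multiple of column 1 = [4, 4] (multipliers 1, 2), so the columns span a one-dimensional space.
C ≠ 0, hence rank(C) = 1.
rank(C) = 1 < n = 2, so the pair (A, B) is not completely controllable.

1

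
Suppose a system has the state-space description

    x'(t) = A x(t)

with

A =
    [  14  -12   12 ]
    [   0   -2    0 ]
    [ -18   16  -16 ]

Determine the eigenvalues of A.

-4, -2, 2

det(sI - A) = s^3 - (tr A)s^2 + (M11 + M22 + M33)s - det A, where Mii is the 2×2 principal minor of A obtained by deleting row i and column i.
tr A = 14 + (-2) + (-16) = -4; M11 = (-2)·(-16) - 0·16 = 32 - 0 = 32; M22 = 14·(-16) - 12·(-18) = -224 - (-216) = -8; M33 = 14·(-2) - (-12)·0 = -28 - 0 = -28; sum of minors = -4.
det A = 14·((-2)·(-16) - 0·16) - (-12)·(0·(-16) - 0·(-18)) + 12·(0·16 - (-2)·(-18)) = 14·32 - (-12)·0 + 12·(-36) = 16.
So p(s) = det(sI - A) = s^3 + 4s^2 - 4s - 16.
Rational-root test: any integer root divides -16. Testing small divisors, s = -2 works: p(-2) = -8 + 16 + 8 + (-16) = 0, so (s + 2) is a factor.
Dividing, p(s) = (s + 2)(s^2 + 2s - 8).
Factor s^2 + 2s - 8: two numbers with sum -2 and product -8 are 2 and -4, so s^2 + 2s - 8 = (s - 2)(s + 4).
Hence p(s) = (s - 2) (s + 2) (s + 4), with roots -4, -2, 2.
At least one eigenvalue has non-negative real part, so the system is not asymptotically stable.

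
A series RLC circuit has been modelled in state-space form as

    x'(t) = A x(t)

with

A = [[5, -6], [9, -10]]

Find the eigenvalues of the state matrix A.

-4, -1

det(sI - A) = s^2 - (tr A)s + det A, with tr A = 5 + (-10) = -5 and det A = 5·(-10) - (-6)·9 = -50 - (-54) = 4.
So p(s) = det(sI - A) = s^2 + 5s + 4.
Factor s^2 + 5s + 4: two numbers with sum -5 and product 4 are -1 and -4, so s^2 + 5s + 4 = (s + 1)(s + 4).
Hence p(s) = (s + 1) (s + 4), with roots -4, -1.
All eigenvalues have negative real part, so the system is asymptotically stable.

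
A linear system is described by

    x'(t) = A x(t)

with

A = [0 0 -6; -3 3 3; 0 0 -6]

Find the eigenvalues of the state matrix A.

-6, 0, 3

det(sI - A) = s^3 - (tr A)s^2 + (M11 + M22 + M33)s - det A, where Mii is the 2×2 principal minor of A obtained by deleting row i and column i.
tr A = 0 + 3 + (-6) = -3; M11 = 3·(-6) - 3·0 = -18 - 0 = -18; M22 = 0·(-6) - (-6)·0 = 0 - 0 = 0; M33 = 0·3 - 0·(-3) = 0 - 0 = 0; sum of minors = -18.
det A = 0·(3·(-6) - 3·0) - 0·((-3)·(-6) - 3·0) + (-6)·((-3)·0 - 3·0) = 0·(-18) - 0·18 + (-6)·0 = 0.
So p(s) = det(sI - A) = s^3 + 3s^2 - 18s.
The constant term is 0, so p(s) = s(s^2 + 3s - 18).
Factor s^2 + 3s - 18: two numbers with sum -3 and product -18 are 3 and -6, so s^2 + 3s - 18 = (s - 3)(s + 6).
Hence p(s) = s (s - 3) (s + 6), with roots -6, 0, 3.
At least one eigenvalue has non-negative real part, so the system is not asymptotically stable.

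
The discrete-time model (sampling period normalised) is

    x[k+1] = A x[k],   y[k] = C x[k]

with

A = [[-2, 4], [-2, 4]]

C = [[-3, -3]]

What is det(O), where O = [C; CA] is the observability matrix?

108

CA = [[12, -24]]
Observability matrix O = [C; CA] = [[-3, -3], [12, -24]]
det(O) = (-3)·(-24) - (-3)·12 = 72 - (-36) = 108
Since det(O) ≠ 0, rank(O) = 2 and the system is completely observable.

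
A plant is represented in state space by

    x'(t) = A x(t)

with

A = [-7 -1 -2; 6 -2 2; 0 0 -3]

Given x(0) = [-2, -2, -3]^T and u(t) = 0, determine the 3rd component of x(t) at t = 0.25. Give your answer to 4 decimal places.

-1.4171

det(sI - A) = s^3 - (tr A)s^2 + (M11 + M22 + M33)s - det A, where Mii is the 2×2 principal minor of A obtained by deleting row i and column i.
tr A = (-7) + (-2) + (-3) = -12; M11 = (-2)·(-3) - 2·0 = 6 - 0 = 6; M22 = (-7)·(-3) - (-2)·0 = 21 - 0 = 21; M33 = (-7)·(-2) - (-1)·6 = 14 - (-6) = 20; sum of minors = 47.
det A = (-7)·((-2)·(-3) - 2·0) - (-1)·(6·(-3) - 2·0) + (-2)·(6·0 - (-2)·0) = (-7)·6 - (-1)·(-18) + (-2)·0 = -60.
So p(s) = det(sI - A) = s^3 + 12s^2 + 47s + 60.
Rational-root test: any integer root divides 60. Testing small divisors, s = -3 works: p(-3) = -27 + 108 + (-141) + 60 = 0, so (s + 3) is a factor.
Dividing, p(s) = (s + 3)(s^2 + 9s + 20).
Factor s^2 + 9s + 20: two numbers with sum -9 and product 20 are -4 and -5, so s^2 + 9s + 20 = (s + 4)(s + 5).
Hence p(s) = (s + 3) (s + 4) (s + 5), with roots -5, -4, -3.
The eigenvalues -5, -4, -3 are distinct and real, so A is diagonalisable and x(t) = e^{At} x(0) = V diag(e^{λ_i t}) V^{-1} x(0), where the columns of V are the eigenvectors.
λ = -5: A - (-5)I = [[-2, -1, -2], [6, 3, 2], [0, 0, 2]]. v must be orthogonal to every row; (row 1) × (row 2) = [4, -8, 0], so take v_1 = [1, -2, 0]^T.
λ = -4: A - (-4)I = [[-3, -1, -2], [6, 2, 2], [0, 0, 1]]. v must be orthogonal to every row; (row 1) × (row 2) = [2, -6, 0], so take v_2 = [-1, 3, 0]^T.
λ = -3: A - (-3)I = [[-4, -1, -2], [6, 1, 2], [0, 0, 0]]. v must be orthogonal to every row; (row 1) × (row 2) = [0, -4, 2], so take v_3 = [0, -2, 1]^T.
V = [v_1 v_2 v_3] = [[1, -1, 0], [-2, 3, -2], [0, 0, 1]] has det V = 1, so V^{-1} = adj(V)/det V = [[3, 1, 2], [2, 1, 2], [0, 0, 1]].
Modal coordinates z(0) = V^{-1} x(0): 3·(-2) + 1·(-2) + 2·(-3) = -14; 2·(-2) + 1·(-2) + 2·(-3) = -12; 0·(-2) + 0·(-2) + 1·(-3) = -3; so z(0) = [-14, -12, -3]^T.
x_3(t) = Σ_i (v_i)_3 · z_i(0) · e^{λ_i t} (row 3 of V times the modal terms).
x_3(0.25) = 0·(-14)·e^{-5·0.25} + 0·(-12)·e^{-4·0.25} + 1·(-3)·e^{-3·0.25} = 0·0.286505 + 0·0.367879 + (-3)·0.472367 = -1.4171.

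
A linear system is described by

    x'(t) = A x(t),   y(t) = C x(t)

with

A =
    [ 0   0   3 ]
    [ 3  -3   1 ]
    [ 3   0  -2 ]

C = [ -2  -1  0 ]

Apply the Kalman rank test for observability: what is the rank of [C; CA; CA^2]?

CA = [[-3, 3, -7]]
CA^2 = [[-12, -9, 8]]
Observability matrix O = [C; CA; CA^2] = [[-2, -1, 0], [-3, 3, -7], [-12, -9, 8]]
det(O) = (-2)·(3·8 - (-7)·(-9)) - (-1)·((-3)·8 - (-7)·(-12)) + 0·((-3)·(-9) - 3·(-12)) = (-2)·(-39) - (-1)·(-108) + 0·63 = -30 ≠ 0, so rank(O) = 3.
rank(O) = 3 = n, so the pair (A, C) is completely observable.

3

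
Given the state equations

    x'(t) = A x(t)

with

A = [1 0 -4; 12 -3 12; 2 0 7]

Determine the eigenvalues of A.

det(sI - A) = s^3 - (tr A)s^2 + (M11 + M22 + M33)s - det A, where Mii is the 2×2 principal minor of A obtained by deleting row i and column i.
tr A = 1 + (-3) + 7 = 5; M11 = (-3)·7 - 12·0 = -21 - 0 = -21; M22 = 1·7 - (-4)·2 = 7 - (-8) = 15; M33 = 1·(-3) - 0·12 = -3 - 0 = -3; sum of minors = -9.
det A = 1·((-3)·7 - 12·0) - 0·(12·7 - 12·2) + (-4)·(12·0 - (-3)·2) = 1·(-21) - 0·60 + (-4)·6 = -45.
So p(s) = det(sI - A) = s^3 - 5s^2 - 9s + 45.
Rational-root test: any integer root divides 45. Testing small divisors, s = -3 works: p(-3) = -27 + (-45) + 27 + 45 = 0, so (s + 3) is a factor.
Dividing, p(s) = (s + 3)(s^2 - 8s + 15).
Factor s^2 - 8s + 15: two numbers with sum 8 and product 15 are 5 and 3, so s^2 - 8s + 15 = (s - 5)(s - 3).
Hence p(s) = (s - 5) (s - 3) (s + 3), with roots -3, 3, 5.
At least one eigenvalue has non-negative real part, so the system is not asymptotically stable.

-3, 3, 5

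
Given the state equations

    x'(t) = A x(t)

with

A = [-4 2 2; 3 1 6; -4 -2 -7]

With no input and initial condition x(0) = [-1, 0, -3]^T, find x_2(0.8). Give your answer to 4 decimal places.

-1.8849

det(sI - A) = s^3 - (tr A)s^2 + (M11 + M22 + M33)s - det A, where Mii is the 2×2 principal minor of A obtained by deleting row i and column i.
tr A = (-4) + 1 + (-7) = -10; M11 = 1·(-7) - 6·(-2) = -7 - (-12) = 5; M22 = (-4)·(-7) - 2·(-4) = 28 - (-8) = 36; M33 = (-4)·1 - 2·3 = -4 - 6 = -10; sum of minors = 31.
det A = (-4)·(1·(-7) - 6·(-2)) - 2·(3·(-7) - 6·(-4)) + 2·(3·(-2) - 1·(-4)) = (-4)·5 - 2·3 + 2·(-2) = -30.
So p(s) = det(sI - A) = s^3 + 10s^2 + 31s + 30.
Rational-root test: any integer root divides 30. Testing small divisors, s = -2 works: p(-2) = -8 + 40 + (-62) + 30 = 0, so (s + 2) is a factor.
Dividing, p(s) = (s + 2)(s^2 + 8s + 15).
Factor s^2 + 8s + 15: two numbers with sum -8 and product 15 are -3 and -5, so s^2 + 8s + 15 = (s + 3)(s + 5).
Hence p(s) = (s + 2) (s + 3) (s + 5), with roots -5, -3, -2.
The eigenvalues -5, -3, -2 are distinct and real, so A is diagonalisable and x(t) = e^{At} x(0) = V diag(e^{λ_i t}) V^{-1} x(0), where the columns of V are the eigenvectors.
λ = -5: A - (-5)I = [[1, 2, 2], [3, 6, 6], [-4, -2, -2]]. v must be orthogonal to every row; (row 1) × (row 3) = [0, -6, 6], so take v_1 = [0, -1, 1]^T.
λ = -3: A - (-3)I = [[-1, 2, 2], [3, 4, 6], [-4, -2, -4]]. v must be orthogonal to every row; (row 1) × (row 2) = [4, 12, -10], so take v_2 = [2, 6, -5]^T.
λ = -2: A - (-2)I = [[-2, 2, 2], [3, 3, 6], [-4, -2, -5]]. v must be orthogonal to every row; (row 1) × (row 2) = [6, 18, -12], so take v_3 = [-1, -3, 2]^T.
V = [v_1 v_2 v_3] = [[0, 2, -1], [-1, 6, -3], [1, -5, 2]] has det V = -1, so V^{-1} = adj(V)/det V = [[3, -1, 0], [1, -1, -1], [1, -2, -2]].
Modal coordinates z(0) = V^{-1} x(0): 3·(-1) + (-1)·0 + 0·(-3) = -3; 1·(-1) + (-1)·0 + (-1)·(-3) = 2; 1·(-1) + (-2)·0 + (-2)·(-3) = 5; so z(0) = [-3, 2, 5]^T.
x_2(t) = Σ_i (v_i)_2 · z_i(0) · e^{λ_i t} (row 2 of V times the modal terms).
x_2(0.8) = (-1)·(-3)·e^{-5·0.8} + 6·2·e^{-3·0.8} + (-3)·5·e^{-2·0.8} = 3·0.018316 + 12·0.090718 + (-15)·0.201897 = -1.8849.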